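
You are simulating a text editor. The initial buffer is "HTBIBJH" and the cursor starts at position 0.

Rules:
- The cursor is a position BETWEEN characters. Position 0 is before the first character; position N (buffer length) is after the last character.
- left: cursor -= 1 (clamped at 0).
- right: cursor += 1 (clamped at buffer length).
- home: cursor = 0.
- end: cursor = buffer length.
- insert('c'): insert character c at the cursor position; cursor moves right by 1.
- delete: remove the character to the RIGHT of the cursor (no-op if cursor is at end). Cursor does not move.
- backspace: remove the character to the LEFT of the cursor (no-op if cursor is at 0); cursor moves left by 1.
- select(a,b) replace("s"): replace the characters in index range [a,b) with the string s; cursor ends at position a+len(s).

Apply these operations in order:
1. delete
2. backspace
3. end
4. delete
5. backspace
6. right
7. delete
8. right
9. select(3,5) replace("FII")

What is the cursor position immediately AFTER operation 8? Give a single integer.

After op 1 (delete): buf='TBIBJH' cursor=0
After op 2 (backspace): buf='TBIBJH' cursor=0
After op 3 (end): buf='TBIBJH' cursor=6
After op 4 (delete): buf='TBIBJH' cursor=6
After op 5 (backspace): buf='TBIBJ' cursor=5
After op 6 (right): buf='TBIBJ' cursor=5
After op 7 (delete): buf='TBIBJ' cursor=5
After op 8 (right): buf='TBIBJ' cursor=5

Answer: 5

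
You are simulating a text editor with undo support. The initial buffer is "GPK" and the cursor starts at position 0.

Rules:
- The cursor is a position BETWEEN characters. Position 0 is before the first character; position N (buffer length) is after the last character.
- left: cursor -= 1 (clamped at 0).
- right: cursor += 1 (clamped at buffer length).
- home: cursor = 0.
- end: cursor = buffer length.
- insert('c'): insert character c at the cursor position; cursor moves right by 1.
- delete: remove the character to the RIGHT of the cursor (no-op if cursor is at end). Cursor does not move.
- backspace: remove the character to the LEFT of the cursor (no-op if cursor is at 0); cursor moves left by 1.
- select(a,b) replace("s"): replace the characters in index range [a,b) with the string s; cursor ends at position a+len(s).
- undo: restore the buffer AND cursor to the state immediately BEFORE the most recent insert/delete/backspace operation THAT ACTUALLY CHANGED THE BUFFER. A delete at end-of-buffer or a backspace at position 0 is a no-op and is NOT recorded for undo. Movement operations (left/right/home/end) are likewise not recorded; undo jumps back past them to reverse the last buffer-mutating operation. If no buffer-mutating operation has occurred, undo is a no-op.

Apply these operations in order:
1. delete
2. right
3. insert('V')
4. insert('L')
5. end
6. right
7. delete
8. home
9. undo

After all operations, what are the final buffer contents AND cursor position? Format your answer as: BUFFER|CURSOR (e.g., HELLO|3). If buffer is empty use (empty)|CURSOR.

Answer: PVK|2

Derivation:
After op 1 (delete): buf='PK' cursor=0
After op 2 (right): buf='PK' cursor=1
After op 3 (insert('V')): buf='PVK' cursor=2
After op 4 (insert('L')): buf='PVLK' cursor=3
After op 5 (end): buf='PVLK' cursor=4
After op 6 (right): buf='PVLK' cursor=4
After op 7 (delete): buf='PVLK' cursor=4
After op 8 (home): buf='PVLK' cursor=0
After op 9 (undo): buf='PVK' cursor=2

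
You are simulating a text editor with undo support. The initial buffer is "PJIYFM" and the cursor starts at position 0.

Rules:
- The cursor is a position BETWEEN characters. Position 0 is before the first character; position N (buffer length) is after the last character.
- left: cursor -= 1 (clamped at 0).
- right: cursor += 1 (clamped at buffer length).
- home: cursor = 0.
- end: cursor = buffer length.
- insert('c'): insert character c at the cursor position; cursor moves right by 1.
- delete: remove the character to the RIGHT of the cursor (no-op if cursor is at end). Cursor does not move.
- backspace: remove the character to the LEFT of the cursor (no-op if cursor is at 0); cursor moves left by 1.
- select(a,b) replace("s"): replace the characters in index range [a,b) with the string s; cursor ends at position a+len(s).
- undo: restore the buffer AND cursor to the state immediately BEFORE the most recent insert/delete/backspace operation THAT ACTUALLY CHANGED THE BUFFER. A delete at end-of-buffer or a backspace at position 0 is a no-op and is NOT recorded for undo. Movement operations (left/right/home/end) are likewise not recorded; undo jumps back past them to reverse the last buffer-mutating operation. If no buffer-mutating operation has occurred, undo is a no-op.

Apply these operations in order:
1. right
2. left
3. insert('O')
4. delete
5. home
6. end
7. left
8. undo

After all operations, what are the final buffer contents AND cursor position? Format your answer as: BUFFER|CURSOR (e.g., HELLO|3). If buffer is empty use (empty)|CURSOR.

After op 1 (right): buf='PJIYFM' cursor=1
After op 2 (left): buf='PJIYFM' cursor=0
After op 3 (insert('O')): buf='OPJIYFM' cursor=1
After op 4 (delete): buf='OJIYFM' cursor=1
After op 5 (home): buf='OJIYFM' cursor=0
After op 6 (end): buf='OJIYFM' cursor=6
After op 7 (left): buf='OJIYFM' cursor=5
After op 8 (undo): buf='OPJIYFM' cursor=1

Answer: OPJIYFM|1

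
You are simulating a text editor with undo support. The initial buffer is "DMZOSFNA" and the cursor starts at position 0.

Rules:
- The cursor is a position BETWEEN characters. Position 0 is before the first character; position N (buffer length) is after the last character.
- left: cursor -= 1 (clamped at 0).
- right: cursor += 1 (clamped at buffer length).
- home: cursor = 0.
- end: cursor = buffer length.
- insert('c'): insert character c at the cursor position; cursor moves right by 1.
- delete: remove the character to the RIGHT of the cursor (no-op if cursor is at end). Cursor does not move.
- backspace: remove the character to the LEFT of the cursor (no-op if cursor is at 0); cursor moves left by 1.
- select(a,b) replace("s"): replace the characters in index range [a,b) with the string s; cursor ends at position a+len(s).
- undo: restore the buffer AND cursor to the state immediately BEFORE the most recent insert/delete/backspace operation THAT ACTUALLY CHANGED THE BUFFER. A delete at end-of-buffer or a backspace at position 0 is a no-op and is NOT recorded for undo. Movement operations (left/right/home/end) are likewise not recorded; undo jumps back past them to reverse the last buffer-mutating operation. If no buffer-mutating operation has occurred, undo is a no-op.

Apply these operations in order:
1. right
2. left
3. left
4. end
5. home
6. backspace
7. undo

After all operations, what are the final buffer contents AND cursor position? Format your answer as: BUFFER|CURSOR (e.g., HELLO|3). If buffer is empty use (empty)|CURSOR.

After op 1 (right): buf='DMZOSFNA' cursor=1
After op 2 (left): buf='DMZOSFNA' cursor=0
After op 3 (left): buf='DMZOSFNA' cursor=0
After op 4 (end): buf='DMZOSFNA' cursor=8
After op 5 (home): buf='DMZOSFNA' cursor=0
After op 6 (backspace): buf='DMZOSFNA' cursor=0
After op 7 (undo): buf='DMZOSFNA' cursor=0

Answer: DMZOSFNA|0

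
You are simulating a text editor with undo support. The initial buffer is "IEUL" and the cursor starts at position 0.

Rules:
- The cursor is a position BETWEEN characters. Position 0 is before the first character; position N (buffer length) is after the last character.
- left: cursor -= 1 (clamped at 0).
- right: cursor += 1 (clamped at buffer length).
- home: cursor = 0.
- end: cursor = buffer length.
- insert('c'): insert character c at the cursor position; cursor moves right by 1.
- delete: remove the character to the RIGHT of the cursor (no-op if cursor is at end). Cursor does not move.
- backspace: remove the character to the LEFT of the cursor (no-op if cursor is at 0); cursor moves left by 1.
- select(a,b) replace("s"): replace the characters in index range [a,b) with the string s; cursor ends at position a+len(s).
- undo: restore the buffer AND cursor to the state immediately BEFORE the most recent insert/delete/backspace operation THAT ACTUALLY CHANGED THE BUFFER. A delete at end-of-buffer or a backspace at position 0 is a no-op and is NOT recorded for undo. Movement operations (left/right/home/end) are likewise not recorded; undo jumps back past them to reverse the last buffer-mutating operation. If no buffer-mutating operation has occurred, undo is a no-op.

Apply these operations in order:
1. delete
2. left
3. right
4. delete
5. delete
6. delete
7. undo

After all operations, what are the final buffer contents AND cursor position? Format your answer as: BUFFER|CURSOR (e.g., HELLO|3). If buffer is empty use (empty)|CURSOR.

After op 1 (delete): buf='EUL' cursor=0
After op 2 (left): buf='EUL' cursor=0
After op 3 (right): buf='EUL' cursor=1
After op 4 (delete): buf='EL' cursor=1
After op 5 (delete): buf='E' cursor=1
After op 6 (delete): buf='E' cursor=1
After op 7 (undo): buf='EL' cursor=1

Answer: EL|1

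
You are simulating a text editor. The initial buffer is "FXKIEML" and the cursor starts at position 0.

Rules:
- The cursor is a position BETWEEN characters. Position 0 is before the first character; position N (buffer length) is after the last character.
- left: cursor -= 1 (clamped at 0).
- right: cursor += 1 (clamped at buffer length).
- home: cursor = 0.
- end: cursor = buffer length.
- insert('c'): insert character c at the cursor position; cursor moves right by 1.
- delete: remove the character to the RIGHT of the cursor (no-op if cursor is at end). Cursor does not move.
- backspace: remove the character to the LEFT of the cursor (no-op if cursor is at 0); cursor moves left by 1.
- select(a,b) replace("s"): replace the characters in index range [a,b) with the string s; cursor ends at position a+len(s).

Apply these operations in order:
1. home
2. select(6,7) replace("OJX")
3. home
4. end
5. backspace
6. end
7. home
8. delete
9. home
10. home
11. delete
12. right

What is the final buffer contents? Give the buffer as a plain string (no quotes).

Answer: KIEMOJ

Derivation:
After op 1 (home): buf='FXKIEML' cursor=0
After op 2 (select(6,7) replace("OJX")): buf='FXKIEMOJX' cursor=9
After op 3 (home): buf='FXKIEMOJX' cursor=0
After op 4 (end): buf='FXKIEMOJX' cursor=9
After op 5 (backspace): buf='FXKIEMOJ' cursor=8
After op 6 (end): buf='FXKIEMOJ' cursor=8
After op 7 (home): buf='FXKIEMOJ' cursor=0
After op 8 (delete): buf='XKIEMOJ' cursor=0
After op 9 (home): buf='XKIEMOJ' cursor=0
After op 10 (home): buf='XKIEMOJ' cursor=0
After op 11 (delete): buf='KIEMOJ' cursor=0
After op 12 (right): buf='KIEMOJ' cursor=1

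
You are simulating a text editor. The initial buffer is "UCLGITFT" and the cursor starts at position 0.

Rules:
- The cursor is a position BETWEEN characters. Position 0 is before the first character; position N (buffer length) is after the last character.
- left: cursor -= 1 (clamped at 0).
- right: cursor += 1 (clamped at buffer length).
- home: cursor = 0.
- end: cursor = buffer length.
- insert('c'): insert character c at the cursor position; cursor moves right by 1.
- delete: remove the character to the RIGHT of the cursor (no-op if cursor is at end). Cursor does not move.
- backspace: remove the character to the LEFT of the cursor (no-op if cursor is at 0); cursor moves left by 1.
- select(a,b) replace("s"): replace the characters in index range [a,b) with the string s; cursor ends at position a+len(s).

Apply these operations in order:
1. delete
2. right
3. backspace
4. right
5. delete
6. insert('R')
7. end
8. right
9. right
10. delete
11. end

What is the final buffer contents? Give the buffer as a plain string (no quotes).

After op 1 (delete): buf='CLGITFT' cursor=0
After op 2 (right): buf='CLGITFT' cursor=1
After op 3 (backspace): buf='LGITFT' cursor=0
After op 4 (right): buf='LGITFT' cursor=1
After op 5 (delete): buf='LITFT' cursor=1
After op 6 (insert('R')): buf='LRITFT' cursor=2
After op 7 (end): buf='LRITFT' cursor=6
After op 8 (right): buf='LRITFT' cursor=6
After op 9 (right): buf='LRITFT' cursor=6
After op 10 (delete): buf='LRITFT' cursor=6
After op 11 (end): buf='LRITFT' cursor=6

Answer: LRITFT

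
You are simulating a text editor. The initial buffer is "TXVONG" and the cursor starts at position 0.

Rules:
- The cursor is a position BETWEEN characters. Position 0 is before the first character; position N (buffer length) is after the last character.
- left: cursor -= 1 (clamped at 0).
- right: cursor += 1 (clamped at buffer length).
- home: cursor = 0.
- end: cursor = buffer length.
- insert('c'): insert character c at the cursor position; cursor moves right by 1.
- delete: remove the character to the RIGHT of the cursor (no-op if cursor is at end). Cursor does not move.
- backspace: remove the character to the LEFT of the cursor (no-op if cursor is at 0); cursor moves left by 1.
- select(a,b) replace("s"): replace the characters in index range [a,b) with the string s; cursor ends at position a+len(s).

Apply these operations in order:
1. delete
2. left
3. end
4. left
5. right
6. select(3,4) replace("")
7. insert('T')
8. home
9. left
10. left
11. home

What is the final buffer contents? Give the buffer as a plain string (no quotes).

After op 1 (delete): buf='XVONG' cursor=0
After op 2 (left): buf='XVONG' cursor=0
After op 3 (end): buf='XVONG' cursor=5
After op 4 (left): buf='XVONG' cursor=4
After op 5 (right): buf='XVONG' cursor=5
After op 6 (select(3,4) replace("")): buf='XVOG' cursor=3
After op 7 (insert('T')): buf='XVOTG' cursor=4
After op 8 (home): buf='XVOTG' cursor=0
After op 9 (left): buf='XVOTG' cursor=0
After op 10 (left): buf='XVOTG' cursor=0
After op 11 (home): buf='XVOTG' cursor=0

Answer: XVOTG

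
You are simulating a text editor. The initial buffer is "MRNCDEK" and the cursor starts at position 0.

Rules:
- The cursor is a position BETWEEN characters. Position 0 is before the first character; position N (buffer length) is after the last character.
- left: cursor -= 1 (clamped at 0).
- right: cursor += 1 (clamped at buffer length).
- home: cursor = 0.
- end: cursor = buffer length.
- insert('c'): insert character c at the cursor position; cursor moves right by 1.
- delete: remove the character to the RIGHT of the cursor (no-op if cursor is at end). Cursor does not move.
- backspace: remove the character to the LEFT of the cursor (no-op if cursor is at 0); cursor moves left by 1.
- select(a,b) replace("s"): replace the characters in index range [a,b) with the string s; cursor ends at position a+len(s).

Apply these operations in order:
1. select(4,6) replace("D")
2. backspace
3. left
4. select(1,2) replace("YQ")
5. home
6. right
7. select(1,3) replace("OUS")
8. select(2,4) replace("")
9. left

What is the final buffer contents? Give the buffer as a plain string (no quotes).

After op 1 (select(4,6) replace("D")): buf='MRNCDK' cursor=5
After op 2 (backspace): buf='MRNCK' cursor=4
After op 3 (left): buf='MRNCK' cursor=3
After op 4 (select(1,2) replace("YQ")): buf='MYQNCK' cursor=3
After op 5 (home): buf='MYQNCK' cursor=0
After op 6 (right): buf='MYQNCK' cursor=1
After op 7 (select(1,3) replace("OUS")): buf='MOUSNCK' cursor=4
After op 8 (select(2,4) replace("")): buf='MONCK' cursor=2
After op 9 (left): buf='MONCK' cursor=1

Answer: MONCK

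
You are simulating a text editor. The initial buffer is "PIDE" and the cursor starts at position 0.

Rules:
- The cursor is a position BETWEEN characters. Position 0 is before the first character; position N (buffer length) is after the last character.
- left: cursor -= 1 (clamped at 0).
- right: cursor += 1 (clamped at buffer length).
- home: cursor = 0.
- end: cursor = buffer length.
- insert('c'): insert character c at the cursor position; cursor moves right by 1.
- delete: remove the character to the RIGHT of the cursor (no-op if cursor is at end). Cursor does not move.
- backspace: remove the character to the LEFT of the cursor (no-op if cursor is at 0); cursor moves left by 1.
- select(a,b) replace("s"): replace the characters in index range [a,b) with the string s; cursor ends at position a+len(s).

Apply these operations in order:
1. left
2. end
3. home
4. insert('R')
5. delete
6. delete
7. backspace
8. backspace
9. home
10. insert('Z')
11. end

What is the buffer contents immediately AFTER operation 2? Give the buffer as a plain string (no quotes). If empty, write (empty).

After op 1 (left): buf='PIDE' cursor=0
After op 2 (end): buf='PIDE' cursor=4

Answer: PIDE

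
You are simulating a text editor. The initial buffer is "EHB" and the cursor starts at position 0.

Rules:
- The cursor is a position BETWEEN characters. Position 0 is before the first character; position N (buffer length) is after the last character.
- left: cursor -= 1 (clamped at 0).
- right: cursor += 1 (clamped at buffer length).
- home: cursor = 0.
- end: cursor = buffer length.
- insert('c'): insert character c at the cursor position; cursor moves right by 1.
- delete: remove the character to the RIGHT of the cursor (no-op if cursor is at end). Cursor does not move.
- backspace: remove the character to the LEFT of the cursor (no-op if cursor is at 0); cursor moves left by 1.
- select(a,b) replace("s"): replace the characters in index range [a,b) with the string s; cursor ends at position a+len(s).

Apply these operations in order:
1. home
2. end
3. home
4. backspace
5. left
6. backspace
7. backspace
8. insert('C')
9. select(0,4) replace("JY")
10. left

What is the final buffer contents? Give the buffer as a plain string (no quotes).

Answer: JY

Derivation:
After op 1 (home): buf='EHB' cursor=0
After op 2 (end): buf='EHB' cursor=3
After op 3 (home): buf='EHB' cursor=0
After op 4 (backspace): buf='EHB' cursor=0
After op 5 (left): buf='EHB' cursor=0
After op 6 (backspace): buf='EHB' cursor=0
After op 7 (backspace): buf='EHB' cursor=0
After op 8 (insert('C')): buf='CEHB' cursor=1
After op 9 (select(0,4) replace("JY")): buf='JY' cursor=2
After op 10 (left): buf='JY' cursor=1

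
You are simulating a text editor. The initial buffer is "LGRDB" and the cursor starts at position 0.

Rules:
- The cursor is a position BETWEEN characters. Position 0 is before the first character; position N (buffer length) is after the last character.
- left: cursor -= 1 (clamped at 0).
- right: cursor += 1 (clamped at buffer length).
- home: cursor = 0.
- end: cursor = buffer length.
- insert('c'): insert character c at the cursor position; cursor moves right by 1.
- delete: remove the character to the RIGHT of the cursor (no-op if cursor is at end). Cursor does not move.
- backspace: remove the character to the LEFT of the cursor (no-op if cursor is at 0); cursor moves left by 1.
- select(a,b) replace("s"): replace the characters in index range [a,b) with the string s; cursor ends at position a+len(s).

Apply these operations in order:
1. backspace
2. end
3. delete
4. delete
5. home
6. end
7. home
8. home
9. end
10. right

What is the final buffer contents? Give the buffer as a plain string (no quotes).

Answer: LGRDB

Derivation:
After op 1 (backspace): buf='LGRDB' cursor=0
After op 2 (end): buf='LGRDB' cursor=5
After op 3 (delete): buf='LGRDB' cursor=5
After op 4 (delete): buf='LGRDB' cursor=5
After op 5 (home): buf='LGRDB' cursor=0
After op 6 (end): buf='LGRDB' cursor=5
After op 7 (home): buf='LGRDB' cursor=0
After op 8 (home): buf='LGRDB' cursor=0
After op 9 (end): buf='LGRDB' cursor=5
After op 10 (right): buf='LGRDB' cursor=5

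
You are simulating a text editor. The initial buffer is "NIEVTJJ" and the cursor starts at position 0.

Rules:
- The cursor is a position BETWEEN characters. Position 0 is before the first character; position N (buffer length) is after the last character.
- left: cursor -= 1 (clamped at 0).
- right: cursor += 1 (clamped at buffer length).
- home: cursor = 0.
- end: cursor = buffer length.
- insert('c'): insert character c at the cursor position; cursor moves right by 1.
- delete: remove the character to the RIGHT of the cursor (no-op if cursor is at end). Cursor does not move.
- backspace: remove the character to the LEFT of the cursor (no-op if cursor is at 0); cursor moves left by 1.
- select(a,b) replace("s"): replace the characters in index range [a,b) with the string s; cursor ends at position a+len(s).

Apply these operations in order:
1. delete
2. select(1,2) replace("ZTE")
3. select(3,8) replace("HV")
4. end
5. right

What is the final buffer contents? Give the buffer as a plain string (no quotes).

Answer: IZTHV

Derivation:
After op 1 (delete): buf='IEVTJJ' cursor=0
After op 2 (select(1,2) replace("ZTE")): buf='IZTEVTJJ' cursor=4
After op 3 (select(3,8) replace("HV")): buf='IZTHV' cursor=5
After op 4 (end): buf='IZTHV' cursor=5
After op 5 (right): buf='IZTHV' cursor=5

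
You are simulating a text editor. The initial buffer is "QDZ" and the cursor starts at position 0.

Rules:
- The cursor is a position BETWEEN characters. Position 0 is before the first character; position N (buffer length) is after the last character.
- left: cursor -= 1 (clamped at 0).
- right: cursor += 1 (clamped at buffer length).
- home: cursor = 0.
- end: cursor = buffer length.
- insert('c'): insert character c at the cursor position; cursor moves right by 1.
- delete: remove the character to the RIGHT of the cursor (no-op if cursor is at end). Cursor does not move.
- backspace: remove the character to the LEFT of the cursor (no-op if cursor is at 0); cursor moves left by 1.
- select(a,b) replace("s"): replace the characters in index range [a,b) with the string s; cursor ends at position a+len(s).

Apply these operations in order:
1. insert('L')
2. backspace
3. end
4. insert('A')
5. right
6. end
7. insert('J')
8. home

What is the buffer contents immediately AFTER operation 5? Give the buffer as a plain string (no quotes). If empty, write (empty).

Answer: QDZA

Derivation:
After op 1 (insert('L')): buf='LQDZ' cursor=1
After op 2 (backspace): buf='QDZ' cursor=0
After op 3 (end): buf='QDZ' cursor=3
After op 4 (insert('A')): buf='QDZA' cursor=4
After op 5 (right): buf='QDZA' cursor=4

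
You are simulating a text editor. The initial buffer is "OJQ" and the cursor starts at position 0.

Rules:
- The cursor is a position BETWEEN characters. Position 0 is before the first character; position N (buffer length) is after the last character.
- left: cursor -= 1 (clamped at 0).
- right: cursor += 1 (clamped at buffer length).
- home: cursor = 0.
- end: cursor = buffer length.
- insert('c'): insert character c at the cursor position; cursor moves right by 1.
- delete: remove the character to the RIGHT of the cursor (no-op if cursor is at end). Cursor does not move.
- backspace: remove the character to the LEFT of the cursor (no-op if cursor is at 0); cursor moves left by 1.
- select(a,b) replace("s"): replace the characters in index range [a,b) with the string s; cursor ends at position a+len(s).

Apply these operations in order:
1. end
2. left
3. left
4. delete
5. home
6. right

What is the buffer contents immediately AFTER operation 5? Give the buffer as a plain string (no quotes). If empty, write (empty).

After op 1 (end): buf='OJQ' cursor=3
After op 2 (left): buf='OJQ' cursor=2
After op 3 (left): buf='OJQ' cursor=1
After op 4 (delete): buf='OQ' cursor=1
After op 5 (home): buf='OQ' cursor=0

Answer: OQ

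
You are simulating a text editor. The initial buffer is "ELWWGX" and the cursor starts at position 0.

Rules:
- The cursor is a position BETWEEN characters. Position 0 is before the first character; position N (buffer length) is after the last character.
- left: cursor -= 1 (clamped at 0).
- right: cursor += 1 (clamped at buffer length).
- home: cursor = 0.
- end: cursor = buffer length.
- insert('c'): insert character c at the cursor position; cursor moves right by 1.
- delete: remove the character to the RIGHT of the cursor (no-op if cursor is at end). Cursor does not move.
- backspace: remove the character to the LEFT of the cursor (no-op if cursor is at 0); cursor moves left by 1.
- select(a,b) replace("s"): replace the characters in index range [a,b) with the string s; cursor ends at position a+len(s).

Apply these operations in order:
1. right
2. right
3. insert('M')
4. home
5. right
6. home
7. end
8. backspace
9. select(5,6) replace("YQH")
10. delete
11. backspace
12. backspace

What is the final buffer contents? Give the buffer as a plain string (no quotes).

Answer: ELMWWY

Derivation:
After op 1 (right): buf='ELWWGX' cursor=1
After op 2 (right): buf='ELWWGX' cursor=2
After op 3 (insert('M')): buf='ELMWWGX' cursor=3
After op 4 (home): buf='ELMWWGX' cursor=0
After op 5 (right): buf='ELMWWGX' cursor=1
After op 6 (home): buf='ELMWWGX' cursor=0
After op 7 (end): buf='ELMWWGX' cursor=7
After op 8 (backspace): buf='ELMWWG' cursor=6
After op 9 (select(5,6) replace("YQH")): buf='ELMWWYQH' cursor=8
After op 10 (delete): buf='ELMWWYQH' cursor=8
After op 11 (backspace): buf='ELMWWYQ' cursor=7
After op 12 (backspace): buf='ELMWWY' cursor=6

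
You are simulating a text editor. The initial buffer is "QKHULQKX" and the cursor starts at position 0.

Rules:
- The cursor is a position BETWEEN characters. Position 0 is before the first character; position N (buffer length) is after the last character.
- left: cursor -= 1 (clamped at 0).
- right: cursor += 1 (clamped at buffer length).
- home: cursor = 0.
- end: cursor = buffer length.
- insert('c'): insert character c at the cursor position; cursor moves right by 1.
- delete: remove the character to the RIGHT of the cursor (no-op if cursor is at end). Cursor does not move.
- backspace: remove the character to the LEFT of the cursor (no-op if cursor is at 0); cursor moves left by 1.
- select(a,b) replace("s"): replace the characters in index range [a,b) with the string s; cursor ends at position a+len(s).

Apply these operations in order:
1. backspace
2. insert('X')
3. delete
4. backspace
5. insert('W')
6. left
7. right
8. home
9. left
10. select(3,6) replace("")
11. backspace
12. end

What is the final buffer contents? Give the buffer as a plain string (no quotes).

Answer: WKKX

Derivation:
After op 1 (backspace): buf='QKHULQKX' cursor=0
After op 2 (insert('X')): buf='XQKHULQKX' cursor=1
After op 3 (delete): buf='XKHULQKX' cursor=1
After op 4 (backspace): buf='KHULQKX' cursor=0
After op 5 (insert('W')): buf='WKHULQKX' cursor=1
After op 6 (left): buf='WKHULQKX' cursor=0
After op 7 (right): buf='WKHULQKX' cursor=1
After op 8 (home): buf='WKHULQKX' cursor=0
After op 9 (left): buf='WKHULQKX' cursor=0
After op 10 (select(3,6) replace("")): buf='WKHKX' cursor=3
After op 11 (backspace): buf='WKKX' cursor=2
After op 12 (end): buf='WKKX' cursor=4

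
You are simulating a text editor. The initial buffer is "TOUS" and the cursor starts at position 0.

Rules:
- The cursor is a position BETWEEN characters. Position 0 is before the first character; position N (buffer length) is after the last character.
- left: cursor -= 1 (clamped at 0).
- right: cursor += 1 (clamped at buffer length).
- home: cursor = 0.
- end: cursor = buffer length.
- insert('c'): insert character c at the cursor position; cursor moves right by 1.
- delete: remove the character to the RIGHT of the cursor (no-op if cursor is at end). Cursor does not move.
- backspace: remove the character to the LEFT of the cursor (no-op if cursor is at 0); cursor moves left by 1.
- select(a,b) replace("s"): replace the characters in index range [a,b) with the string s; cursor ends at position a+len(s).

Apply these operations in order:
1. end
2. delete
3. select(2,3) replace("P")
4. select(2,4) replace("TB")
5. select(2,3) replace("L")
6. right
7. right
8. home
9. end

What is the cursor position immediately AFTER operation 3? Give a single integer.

After op 1 (end): buf='TOUS' cursor=4
After op 2 (delete): buf='TOUS' cursor=4
After op 3 (select(2,3) replace("P")): buf='TOPS' cursor=3

Answer: 3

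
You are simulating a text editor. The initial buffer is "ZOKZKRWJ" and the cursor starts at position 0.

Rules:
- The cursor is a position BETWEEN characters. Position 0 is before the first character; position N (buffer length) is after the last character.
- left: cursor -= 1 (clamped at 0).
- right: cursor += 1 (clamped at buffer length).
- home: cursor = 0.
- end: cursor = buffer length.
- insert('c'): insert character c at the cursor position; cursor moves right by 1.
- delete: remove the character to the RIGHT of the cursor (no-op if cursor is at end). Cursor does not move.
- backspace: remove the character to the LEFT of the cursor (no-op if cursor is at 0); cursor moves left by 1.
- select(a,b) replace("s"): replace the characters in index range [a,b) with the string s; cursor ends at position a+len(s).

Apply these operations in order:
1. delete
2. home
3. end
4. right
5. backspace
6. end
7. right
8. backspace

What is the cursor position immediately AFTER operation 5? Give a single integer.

Answer: 6

Derivation:
After op 1 (delete): buf='OKZKRWJ' cursor=0
After op 2 (home): buf='OKZKRWJ' cursor=0
After op 3 (end): buf='OKZKRWJ' cursor=7
After op 4 (right): buf='OKZKRWJ' cursor=7
After op 5 (backspace): buf='OKZKRW' cursor=6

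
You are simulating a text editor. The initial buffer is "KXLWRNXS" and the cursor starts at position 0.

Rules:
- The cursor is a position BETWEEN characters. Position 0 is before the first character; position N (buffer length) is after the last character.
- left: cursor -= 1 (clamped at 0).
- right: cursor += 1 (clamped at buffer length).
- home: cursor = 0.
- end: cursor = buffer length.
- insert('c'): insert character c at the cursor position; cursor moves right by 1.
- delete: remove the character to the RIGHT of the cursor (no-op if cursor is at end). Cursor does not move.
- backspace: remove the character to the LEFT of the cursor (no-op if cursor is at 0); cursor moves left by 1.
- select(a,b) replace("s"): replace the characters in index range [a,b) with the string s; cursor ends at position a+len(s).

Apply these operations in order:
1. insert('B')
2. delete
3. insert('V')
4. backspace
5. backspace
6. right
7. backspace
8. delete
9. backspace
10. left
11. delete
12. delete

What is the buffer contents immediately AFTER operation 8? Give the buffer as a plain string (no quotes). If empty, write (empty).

After op 1 (insert('B')): buf='BKXLWRNXS' cursor=1
After op 2 (delete): buf='BXLWRNXS' cursor=1
After op 3 (insert('V')): buf='BVXLWRNXS' cursor=2
After op 4 (backspace): buf='BXLWRNXS' cursor=1
After op 5 (backspace): buf='XLWRNXS' cursor=0
After op 6 (right): buf='XLWRNXS' cursor=1
After op 7 (backspace): buf='LWRNXS' cursor=0
After op 8 (delete): buf='WRNXS' cursor=0

Answer: WRNXS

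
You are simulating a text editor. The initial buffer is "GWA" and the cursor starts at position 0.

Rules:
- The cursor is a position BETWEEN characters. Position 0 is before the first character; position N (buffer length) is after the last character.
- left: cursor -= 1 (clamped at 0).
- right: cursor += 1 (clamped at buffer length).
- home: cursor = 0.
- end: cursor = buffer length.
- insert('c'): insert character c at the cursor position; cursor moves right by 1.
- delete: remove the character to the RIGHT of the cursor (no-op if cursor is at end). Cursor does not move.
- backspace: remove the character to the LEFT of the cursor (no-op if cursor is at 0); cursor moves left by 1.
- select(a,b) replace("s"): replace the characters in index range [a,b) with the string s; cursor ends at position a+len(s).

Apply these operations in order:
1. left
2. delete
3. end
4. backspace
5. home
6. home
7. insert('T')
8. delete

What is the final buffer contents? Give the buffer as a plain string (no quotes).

Answer: T

Derivation:
After op 1 (left): buf='GWA' cursor=0
After op 2 (delete): buf='WA' cursor=0
After op 3 (end): buf='WA' cursor=2
After op 4 (backspace): buf='W' cursor=1
After op 5 (home): buf='W' cursor=0
After op 6 (home): buf='W' cursor=0
After op 7 (insert('T')): buf='TW' cursor=1
After op 8 (delete): buf='T' cursor=1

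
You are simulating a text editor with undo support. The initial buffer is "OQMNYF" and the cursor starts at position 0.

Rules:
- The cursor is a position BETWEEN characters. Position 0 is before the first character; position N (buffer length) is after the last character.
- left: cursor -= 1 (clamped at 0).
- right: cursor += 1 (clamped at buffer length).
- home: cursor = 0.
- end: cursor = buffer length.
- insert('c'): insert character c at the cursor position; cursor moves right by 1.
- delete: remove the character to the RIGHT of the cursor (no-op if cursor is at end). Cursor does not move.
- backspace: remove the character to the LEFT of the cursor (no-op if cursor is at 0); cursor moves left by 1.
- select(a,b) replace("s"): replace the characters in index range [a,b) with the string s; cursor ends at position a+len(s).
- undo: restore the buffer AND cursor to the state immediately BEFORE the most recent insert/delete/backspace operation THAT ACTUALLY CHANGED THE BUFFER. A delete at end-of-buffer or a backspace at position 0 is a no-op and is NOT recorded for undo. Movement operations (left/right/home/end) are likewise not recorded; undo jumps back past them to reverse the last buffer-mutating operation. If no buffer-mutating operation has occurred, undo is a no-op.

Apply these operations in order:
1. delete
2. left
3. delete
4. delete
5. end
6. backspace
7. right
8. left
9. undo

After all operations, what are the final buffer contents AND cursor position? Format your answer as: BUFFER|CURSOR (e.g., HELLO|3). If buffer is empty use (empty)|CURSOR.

Answer: NYF|3

Derivation:
After op 1 (delete): buf='QMNYF' cursor=0
After op 2 (left): buf='QMNYF' cursor=0
After op 3 (delete): buf='MNYF' cursor=0
After op 4 (delete): buf='NYF' cursor=0
After op 5 (end): buf='NYF' cursor=3
After op 6 (backspace): buf='NY' cursor=2
After op 7 (right): buf='NY' cursor=2
After op 8 (left): buf='NY' cursor=1
After op 9 (undo): buf='NYF' cursor=3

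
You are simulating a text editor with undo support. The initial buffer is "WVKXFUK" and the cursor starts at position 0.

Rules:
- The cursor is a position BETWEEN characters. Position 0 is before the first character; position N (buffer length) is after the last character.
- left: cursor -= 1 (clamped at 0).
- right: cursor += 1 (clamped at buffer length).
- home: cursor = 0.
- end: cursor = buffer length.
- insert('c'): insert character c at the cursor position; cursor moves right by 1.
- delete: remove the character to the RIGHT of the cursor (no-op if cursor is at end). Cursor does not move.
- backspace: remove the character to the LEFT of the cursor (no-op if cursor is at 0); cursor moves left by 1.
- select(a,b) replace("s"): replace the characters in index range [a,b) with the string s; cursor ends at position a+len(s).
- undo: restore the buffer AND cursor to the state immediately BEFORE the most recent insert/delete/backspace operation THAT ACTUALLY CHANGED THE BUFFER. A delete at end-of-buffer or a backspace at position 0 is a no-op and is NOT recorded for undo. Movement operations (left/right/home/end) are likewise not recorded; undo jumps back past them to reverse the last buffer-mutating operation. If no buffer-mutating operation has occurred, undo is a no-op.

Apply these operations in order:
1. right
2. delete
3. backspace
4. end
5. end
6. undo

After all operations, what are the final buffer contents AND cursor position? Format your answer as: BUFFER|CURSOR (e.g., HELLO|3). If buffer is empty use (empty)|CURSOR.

After op 1 (right): buf='WVKXFUK' cursor=1
After op 2 (delete): buf='WKXFUK' cursor=1
After op 3 (backspace): buf='KXFUK' cursor=0
After op 4 (end): buf='KXFUK' cursor=5
After op 5 (end): buf='KXFUK' cursor=5
After op 6 (undo): buf='WKXFUK' cursor=1

Answer: WKXFUK|1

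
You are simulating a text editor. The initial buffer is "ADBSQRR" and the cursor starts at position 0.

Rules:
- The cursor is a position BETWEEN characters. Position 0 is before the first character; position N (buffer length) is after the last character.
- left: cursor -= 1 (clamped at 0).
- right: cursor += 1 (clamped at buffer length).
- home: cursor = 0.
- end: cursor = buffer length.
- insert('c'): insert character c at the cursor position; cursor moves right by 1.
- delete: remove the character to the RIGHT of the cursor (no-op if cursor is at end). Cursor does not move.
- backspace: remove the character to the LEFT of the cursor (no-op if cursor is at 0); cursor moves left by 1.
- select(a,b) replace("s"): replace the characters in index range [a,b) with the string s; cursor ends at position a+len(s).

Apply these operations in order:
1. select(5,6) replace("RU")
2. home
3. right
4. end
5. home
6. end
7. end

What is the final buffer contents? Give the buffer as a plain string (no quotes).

After op 1 (select(5,6) replace("RU")): buf='ADBSQRUR' cursor=7
After op 2 (home): buf='ADBSQRUR' cursor=0
After op 3 (right): buf='ADBSQRUR' cursor=1
After op 4 (end): buf='ADBSQRUR' cursor=8
After op 5 (home): buf='ADBSQRUR' cursor=0
After op 6 (end): buf='ADBSQRUR' cursor=8
After op 7 (end): buf='ADBSQRUR' cursor=8

Answer: ADBSQRUR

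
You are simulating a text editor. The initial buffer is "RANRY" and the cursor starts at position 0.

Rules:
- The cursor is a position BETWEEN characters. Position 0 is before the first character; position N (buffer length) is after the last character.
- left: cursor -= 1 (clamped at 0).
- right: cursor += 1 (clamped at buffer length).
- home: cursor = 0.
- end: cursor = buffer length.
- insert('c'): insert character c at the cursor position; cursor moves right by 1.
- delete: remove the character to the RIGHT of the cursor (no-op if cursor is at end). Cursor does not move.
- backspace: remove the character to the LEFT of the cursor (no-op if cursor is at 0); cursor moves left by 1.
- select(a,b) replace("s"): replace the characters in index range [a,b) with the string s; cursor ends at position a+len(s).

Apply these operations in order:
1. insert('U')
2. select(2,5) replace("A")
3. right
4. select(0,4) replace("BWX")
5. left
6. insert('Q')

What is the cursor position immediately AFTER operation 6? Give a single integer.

After op 1 (insert('U')): buf='URANRY' cursor=1
After op 2 (select(2,5) replace("A")): buf='URAY' cursor=3
After op 3 (right): buf='URAY' cursor=4
After op 4 (select(0,4) replace("BWX")): buf='BWX' cursor=3
After op 5 (left): buf='BWX' cursor=2
After op 6 (insert('Q')): buf='BWQX' cursor=3

Answer: 3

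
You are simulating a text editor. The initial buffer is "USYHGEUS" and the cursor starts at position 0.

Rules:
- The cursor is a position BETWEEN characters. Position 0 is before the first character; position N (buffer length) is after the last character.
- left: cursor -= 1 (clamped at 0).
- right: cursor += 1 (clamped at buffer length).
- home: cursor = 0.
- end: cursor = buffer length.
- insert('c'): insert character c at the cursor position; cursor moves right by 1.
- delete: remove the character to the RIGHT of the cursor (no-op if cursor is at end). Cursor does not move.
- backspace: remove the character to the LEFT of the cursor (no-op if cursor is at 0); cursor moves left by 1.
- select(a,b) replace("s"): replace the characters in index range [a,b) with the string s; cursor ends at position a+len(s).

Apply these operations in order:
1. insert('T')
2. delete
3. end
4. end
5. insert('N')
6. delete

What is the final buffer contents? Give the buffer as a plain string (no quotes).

Answer: TSYHGEUSN

Derivation:
After op 1 (insert('T')): buf='TUSYHGEUS' cursor=1
After op 2 (delete): buf='TSYHGEUS' cursor=1
After op 3 (end): buf='TSYHGEUS' cursor=8
After op 4 (end): buf='TSYHGEUS' cursor=8
After op 5 (insert('N')): buf='TSYHGEUSN' cursor=9
After op 6 (delete): buf='TSYHGEUSN' cursor=9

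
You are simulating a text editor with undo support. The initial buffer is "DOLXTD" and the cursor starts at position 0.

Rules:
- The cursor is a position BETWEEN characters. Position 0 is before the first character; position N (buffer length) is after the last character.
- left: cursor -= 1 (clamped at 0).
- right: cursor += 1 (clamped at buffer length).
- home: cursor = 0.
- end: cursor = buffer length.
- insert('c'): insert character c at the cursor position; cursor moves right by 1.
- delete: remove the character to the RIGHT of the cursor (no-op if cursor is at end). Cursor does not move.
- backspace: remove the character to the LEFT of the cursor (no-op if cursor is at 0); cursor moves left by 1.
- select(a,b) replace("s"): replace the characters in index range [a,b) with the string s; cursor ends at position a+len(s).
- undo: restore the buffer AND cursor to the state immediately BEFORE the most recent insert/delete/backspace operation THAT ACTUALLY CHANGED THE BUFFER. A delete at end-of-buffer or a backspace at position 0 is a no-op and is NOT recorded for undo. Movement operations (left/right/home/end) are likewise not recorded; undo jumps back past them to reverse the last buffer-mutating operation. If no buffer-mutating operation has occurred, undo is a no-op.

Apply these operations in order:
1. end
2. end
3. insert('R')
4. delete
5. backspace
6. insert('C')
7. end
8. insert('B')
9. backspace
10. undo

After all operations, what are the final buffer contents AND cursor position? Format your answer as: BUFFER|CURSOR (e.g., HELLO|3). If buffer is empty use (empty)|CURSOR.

After op 1 (end): buf='DOLXTD' cursor=6
After op 2 (end): buf='DOLXTD' cursor=6
After op 3 (insert('R')): buf='DOLXTDR' cursor=7
After op 4 (delete): buf='DOLXTDR' cursor=7
After op 5 (backspace): buf='DOLXTD' cursor=6
After op 6 (insert('C')): buf='DOLXTDC' cursor=7
After op 7 (end): buf='DOLXTDC' cursor=7
After op 8 (insert('B')): buf='DOLXTDCB' cursor=8
After op 9 (backspace): buf='DOLXTDC' cursor=7
After op 10 (undo): buf='DOLXTDCB' cursor=8

Answer: DOLXTDCB|8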